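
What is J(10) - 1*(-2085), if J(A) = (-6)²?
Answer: 2121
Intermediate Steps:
J(A) = 36
J(10) - 1*(-2085) = 36 - 1*(-2085) = 36 + 2085 = 2121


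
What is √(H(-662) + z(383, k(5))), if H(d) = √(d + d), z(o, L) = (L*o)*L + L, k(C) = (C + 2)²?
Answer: √(919632 + 2*I*√331) ≈ 958.97 + 0.019*I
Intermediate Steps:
k(C) = (2 + C)²
z(o, L) = L + o*L² (z(o, L) = o*L² + L = L + o*L²)
H(d) = √2*√d (H(d) = √(2*d) = √2*√d)
√(H(-662) + z(383, k(5))) = √(√2*√(-662) + (2 + 5)²*(1 + (2 + 5)²*383)) = √(√2*(I*√662) + 7²*(1 + 7²*383)) = √(2*I*√331 + 49*(1 + 49*383)) = √(2*I*√331 + 49*(1 + 18767)) = √(2*I*√331 + 49*18768) = √(2*I*√331 + 919632) = √(919632 + 2*I*√331)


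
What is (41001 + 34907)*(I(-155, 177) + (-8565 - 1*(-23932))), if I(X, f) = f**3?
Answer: 422094024800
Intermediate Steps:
(41001 + 34907)*(I(-155, 177) + (-8565 - 1*(-23932))) = (41001 + 34907)*(177**3 + (-8565 - 1*(-23932))) = 75908*(5545233 + (-8565 + 23932)) = 75908*(5545233 + 15367) = 75908*5560600 = 422094024800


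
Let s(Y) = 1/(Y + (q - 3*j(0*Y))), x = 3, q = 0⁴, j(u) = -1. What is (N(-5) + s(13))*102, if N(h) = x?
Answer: 2499/8 ≈ 312.38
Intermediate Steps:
q = 0
N(h) = 3
s(Y) = 1/(3 + Y) (s(Y) = 1/(Y + (0 - 3*(-1))) = 1/(Y + (0 + 3)) = 1/(Y + 3) = 1/(3 + Y))
(N(-5) + s(13))*102 = (3 + 1/(3 + 13))*102 = (3 + 1/16)*102 = (49/16)*102 = 2499/8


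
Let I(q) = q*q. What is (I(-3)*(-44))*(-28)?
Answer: 11088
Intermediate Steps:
I(q) = q²
(I(-3)*(-44))*(-28) = ((-3)²*(-44))*(-28) = (9*(-44))*(-28) = -396*(-28) = 11088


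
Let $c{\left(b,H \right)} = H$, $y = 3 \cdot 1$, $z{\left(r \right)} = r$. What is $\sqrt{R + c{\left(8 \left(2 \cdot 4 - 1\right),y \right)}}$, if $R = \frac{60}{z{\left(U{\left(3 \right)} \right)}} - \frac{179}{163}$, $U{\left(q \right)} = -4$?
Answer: $\frac{i \sqrt{348005}}{163} \approx 3.6191 i$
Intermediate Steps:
$y = 3$
$R = - \frac{2624}{163}$ ($R = \frac{60}{-4} - \frac{179}{163} = 60 \left(- \frac{1}{4}\right) - \frac{179}{163} = -15 - \frac{179}{163} = - \frac{2624}{163} \approx -16.098$)
$\sqrt{R + c{\left(8 \left(2 \cdot 4 - 1\right),y \right)}} = \sqrt{- \frac{2624}{163} + 3} = \sqrt{- \frac{2135}{163}} = \frac{i \sqrt{348005}}{163}$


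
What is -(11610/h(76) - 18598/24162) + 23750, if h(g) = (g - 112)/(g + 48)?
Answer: 770052239/12081 ≈ 63741.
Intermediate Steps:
h(g) = (-112 + g)/(48 + g)
-(11610/h(76) - 18598/24162) + 23750 = -(11610/(((-112 + 76)/(48 + 76))) - 18598/24162) + 23750 = -(11610/((-36/124)) - 18598*1/24162) + 23750 = -(11610/(((1/124)*(-36))) - 9299/12081) + 23750 = -(11610/(-9/31) - 9299/12081) + 23750 = -(11610*(-31/9) - 9299/12081) + 23750 = -(-39990 - 9299/12081) + 23750 = -1*(-483128489/12081) + 23750 = 483128489/12081 + 23750 = 770052239/12081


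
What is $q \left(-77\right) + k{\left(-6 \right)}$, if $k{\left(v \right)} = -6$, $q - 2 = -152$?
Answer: $11544$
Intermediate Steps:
$q = -150$ ($q = 2 - 152 = -150$)
$q \left(-77\right) + k{\left(-6 \right)} = \left(-150\right) \left(-77\right) - 6 = 11550 - 6 = 11544$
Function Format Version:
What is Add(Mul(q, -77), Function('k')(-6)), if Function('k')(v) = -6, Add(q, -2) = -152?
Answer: 11544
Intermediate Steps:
q = -150 (q = Add(2, -152) = -150)
Add(Mul(q, -77), Function('k')(-6)) = Add(Mul(-150, -77), -6) = Add(11550, -6) = 11544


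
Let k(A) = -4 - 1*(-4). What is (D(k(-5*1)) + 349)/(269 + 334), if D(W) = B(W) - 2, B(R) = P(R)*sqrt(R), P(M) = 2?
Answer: 347/603 ≈ 0.57546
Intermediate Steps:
B(R) = 2*sqrt(R)
k(A) = 0 (k(A) = -4 + 4 = 0)
D(W) = -2 + 2*sqrt(W) (D(W) = 2*sqrt(W) - 2 = -2 + 2*sqrt(W))
(D(k(-5*1)) + 349)/(269 + 334) = ((-2 + 2*sqrt(0)) + 349)/(269 + 334) = ((-2 + 2*0) + 349)/603 = ((-2 + 0) + 349)*(1/603) = (-2 + 349)*(1/603) = 347*(1/603) = 347/603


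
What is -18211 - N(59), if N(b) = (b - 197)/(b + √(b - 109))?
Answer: (-91055*√2 + 1074311*I)/(-59*I + 5*√2) ≈ -18209.0 - 0.27635*I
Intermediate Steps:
N(b) = (-197 + b)/(b + √(-109 + b))
-18211 - N(59) = -18211 - (-197 + 59)/(59 + √(-109 + 59)) = -18211 - (-138)/(59 + √(-50)) = -18211 - (-138)/(59 + 5*I*√2) = -18211 + 138/(59 + 5*I*√2)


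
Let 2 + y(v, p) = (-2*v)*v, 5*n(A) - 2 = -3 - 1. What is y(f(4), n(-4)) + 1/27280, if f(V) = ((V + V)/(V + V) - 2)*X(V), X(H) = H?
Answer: -927519/27280 ≈ -34.000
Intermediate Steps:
n(A) = -⅖ (n(A) = ⅖ + (-3 - 1)/5 = ⅖ + (⅕)*(-4) = ⅖ - ⅘ = -⅖)
f(V) = -V (f(V) = ((V + V)/(V + V) - 2)*V = ((2*V)/((2*V)) - 2)*V = ((2*V)*(1/(2*V)) - 2)*V = (1 - 2)*V = -V)
y(v, p) = -2 - 2*v² (y(v, p) = -2 + (-2*v)*v = -2 - 2*v²)
y(f(4), n(-4)) + 1/27280 = (-2 - 2*(-1*4)²) + 1/27280 = (-2 - 2*(-4)²) + 1/27280 = (-2 - 2*16) + 1/27280 = (-2 - 32) + 1/27280 = -34 + 1/27280 = -927519/27280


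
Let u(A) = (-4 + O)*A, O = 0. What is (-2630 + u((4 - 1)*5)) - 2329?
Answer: -5019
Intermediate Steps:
u(A) = -4*A (u(A) = (-4 + 0)*A = -4*A)
(-2630 + u((4 - 1)*5)) - 2329 = (-2630 - 4*(4 - 1)*5) - 2329 = (-2630 - 12*5) - 2329 = (-2630 - 4*15) - 2329 = (-2630 - 60) - 2329 = -2690 - 2329 = -5019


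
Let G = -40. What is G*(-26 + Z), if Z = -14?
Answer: 1600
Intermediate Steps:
G*(-26 + Z) = -40*(-26 - 14) = -40*(-40) = 1600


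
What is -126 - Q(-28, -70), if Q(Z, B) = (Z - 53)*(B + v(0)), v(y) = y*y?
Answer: -5796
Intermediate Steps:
v(y) = y²
Q(Z, B) = B*(-53 + Z) (Q(Z, B) = (Z - 53)*(B + 0²) = (-53 + Z)*(B + 0) = (-53 + Z)*B = B*(-53 + Z))
-126 - Q(-28, -70) = -126 - (-70)*(-53 - 28) = -126 - (-70)*(-81) = -126 - 1*5670 = -126 - 5670 = -5796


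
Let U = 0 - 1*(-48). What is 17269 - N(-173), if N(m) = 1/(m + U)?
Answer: 2158626/125 ≈ 17269.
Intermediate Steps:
U = 48 (U = 0 + 48 = 48)
N(m) = 1/(48 + m) (N(m) = 1/(m + 48) = 1/(48 + m))
17269 - N(-173) = 17269 - 1/(48 - 173) = 17269 - 1/(-125) = 17269 - 1*(-1/125) = 17269 + 1/125 = 2158626/125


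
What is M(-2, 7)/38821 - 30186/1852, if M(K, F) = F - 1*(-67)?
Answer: -585856829/35948246 ≈ -16.297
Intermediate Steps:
M(K, F) = 67 + F (M(K, F) = F + 67 = 67 + F)
M(-2, 7)/38821 - 30186/1852 = (67 + 7)/38821 - 30186/1852 = 74*(1/38821) - 30186*1/1852 = 74/38821 - 15093/926 = -585856829/35948246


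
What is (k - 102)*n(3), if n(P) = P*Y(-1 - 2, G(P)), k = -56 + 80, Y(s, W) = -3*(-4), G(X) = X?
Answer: -2808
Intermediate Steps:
Y(s, W) = 12
k = 24
n(P) = 12*P (n(P) = P*12 = 12*P)
(k - 102)*n(3) = (24 - 102)*(12*3) = -78*36 = -2808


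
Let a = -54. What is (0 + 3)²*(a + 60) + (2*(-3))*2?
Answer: 42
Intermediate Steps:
(0 + 3)²*(a + 60) + (2*(-3))*2 = (0 + 3)²*(-54 + 60) + (2*(-3))*2 = 3²*6 - 6*2 = 9*6 - 12 = 54 - 12 = 42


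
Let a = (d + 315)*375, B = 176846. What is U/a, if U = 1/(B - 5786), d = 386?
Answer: 1/44967397500 ≈ 2.2238e-11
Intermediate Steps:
U = 1/171060 (U = 1/(176846 - 5786) = 1/171060 ≈ 5.8459e-6)
a = 262875 (a = (386 + 315)*375 = 701*375 = 262875)
U/a = (1/171060)/262875 = (1/171060)*(1/262875) = 1/44967397500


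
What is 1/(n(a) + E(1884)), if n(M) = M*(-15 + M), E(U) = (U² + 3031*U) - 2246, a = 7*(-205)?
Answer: 1/11338364 ≈ 8.8196e-8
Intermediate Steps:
a = -1435
E(U) = -2246 + U² + 3031*U
1/(n(a) + E(1884)) = 1/(-1435*(-15 - 1435) + (-2246 + 1884² + 3031*1884)) = 1/(-1435*(-1450) + (-2246 + 3549456 + 5710404)) = 1/(2080750 + 9257614) = 1/11338364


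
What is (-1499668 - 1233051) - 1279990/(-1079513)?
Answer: -95161432447/34823 ≈ -2.7327e+6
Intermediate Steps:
(-1499668 - 1233051) - 1279990/(-1079513) = -2732719 - 1279990*(-1/1079513) = -2732719 + 41290/34823 = -95161432447/34823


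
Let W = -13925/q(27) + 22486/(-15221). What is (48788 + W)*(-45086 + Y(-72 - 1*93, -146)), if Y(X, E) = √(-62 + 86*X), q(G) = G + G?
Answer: -899180515788389/410967 + 39887349323*I*√3563/410967 ≈ -2.188e+9 + 5.7934e+6*I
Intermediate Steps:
q(G) = 2*G
W = -213166669/821934 (W = -13925/(2*27) + 22486/(-15221) = -13925/54 + 22486*(-1/15221) = -13925*1/54 - 22486/15221 = -13925/54 - 22486/15221 = -213166669/821934 ≈ -259.35)
(48788 + W)*(-45086 + Y(-72 - 1*93, -146)) = (48788 - 213166669/821934)*(-45086 + √(-62 + 86*(-72 - 1*93))) = 39887349323*(-45086 + √(-62 + 86*(-72 - 93)))/821934 = 39887349323*(-45086 + √(-62 + 86*(-165)))/821934 = 39887349323*(-45086 + √(-62 - 14190))/821934 = 39887349323*(-45086 + √(-14252))/821934 = 39887349323*(-45086 + 2*I*√3563)/821934 = -899180515788389/410967 + 39887349323*I*√3563/410967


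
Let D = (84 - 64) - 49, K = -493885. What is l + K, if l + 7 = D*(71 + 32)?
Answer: -496879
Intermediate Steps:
D = -29 (D = 20 - 49 = -29)
l = -2994 (l = -7 - 29*(71 + 32) = -7 - 29*103 = -7 - 2987 = -2994)
l + K = -2994 - 493885 = -496879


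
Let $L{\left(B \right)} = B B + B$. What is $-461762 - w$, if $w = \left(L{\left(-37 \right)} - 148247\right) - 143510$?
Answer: $-171337$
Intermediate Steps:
$L{\left(B \right)} = B + B^{2}$ ($L{\left(B \right)} = B^{2} + B = B + B^{2}$)
$w = -290425$ ($w = \left(- 37 \left(1 - 37\right) - 148247\right) - 143510 = \left(\left(-37\right) \left(-36\right) - 148247\right) - 143510 = \left(1332 - 148247\right) - 143510 = -146915 - 143510 = -290425$)
$-461762 - w = -461762 - -290425 = -461762 + 290425 = -171337$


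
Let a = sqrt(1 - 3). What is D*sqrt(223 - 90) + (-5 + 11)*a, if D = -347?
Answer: -347*sqrt(133) + 6*I*sqrt(2) ≈ -4001.8 + 8.4853*I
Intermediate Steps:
a = I*sqrt(2) (a = sqrt(-2) = I*sqrt(2) ≈ 1.4142*I)
D*sqrt(223 - 90) + (-5 + 11)*a = -347*sqrt(223 - 90) + (-5 + 11)*(I*sqrt(2)) = -347*sqrt(133) + 6*(I*sqrt(2)) = -347*sqrt(133) + 6*I*sqrt(2)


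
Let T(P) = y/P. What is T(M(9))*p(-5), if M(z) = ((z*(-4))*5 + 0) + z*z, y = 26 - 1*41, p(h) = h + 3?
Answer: -10/33 ≈ -0.30303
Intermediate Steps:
p(h) = 3 + h
y = -15 (y = 26 - 41 = -15)
M(z) = z² - 20*z (M(z) = (-4*z*5 + 0) + z² = (-20*z + 0) + z² = -20*z + z² = z² - 20*z)
T(P) = -15/P
T(M(9))*p(-5) = (-15*1/(9*(-20 + 9)))*(3 - 5) = -15/(9*(-11))*(-2) = -15/(-99)*(-2) = -15*(-1/99)*(-2) = (5/33)*(-2) = -10/33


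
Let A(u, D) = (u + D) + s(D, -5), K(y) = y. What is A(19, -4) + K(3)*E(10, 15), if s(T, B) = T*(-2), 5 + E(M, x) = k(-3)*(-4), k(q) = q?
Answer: 44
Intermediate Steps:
E(M, x) = 7 (E(M, x) = -5 - 3*(-4) = -5 + 12 = 7)
s(T, B) = -2*T
A(u, D) = u - D (A(u, D) = (u + D) - 2*D = (D + u) - 2*D = u - D)
A(19, -4) + K(3)*E(10, 15) = (19 - 1*(-4)) + 3*7 = (19 + 4) + 21 = 23 + 21 = 44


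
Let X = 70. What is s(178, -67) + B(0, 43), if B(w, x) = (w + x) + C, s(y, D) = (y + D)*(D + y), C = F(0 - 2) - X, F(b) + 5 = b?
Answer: 12287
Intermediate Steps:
F(b) = -5 + b
C = -77 (C = (-5 + (0 - 2)) - 1*70 = (-5 - 2) - 70 = -7 - 70 = -77)
s(y, D) = (D + y)**2 (s(y, D) = (D + y)*(D + y) = (D + y)**2)
B(w, x) = -77 + w + x (B(w, x) = (w + x) - 77 = -77 + w + x)
s(178, -67) + B(0, 43) = (-67 + 178)**2 + (-77 + 0 + 43) = 111**2 - 34 = 12321 - 34 = 12287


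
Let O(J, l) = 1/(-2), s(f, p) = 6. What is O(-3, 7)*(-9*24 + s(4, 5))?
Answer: 105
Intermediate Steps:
O(J, l) = -½
O(-3, 7)*(-9*24 + s(4, 5)) = -(-9*24 + 6)/2 = -(-216 + 6)/2 = -½*(-210) = 105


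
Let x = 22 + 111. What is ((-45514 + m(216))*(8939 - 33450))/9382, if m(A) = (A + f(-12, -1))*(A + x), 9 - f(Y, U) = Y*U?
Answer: -706480553/9382 ≈ -75302.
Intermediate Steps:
f(Y, U) = 9 - U*Y (f(Y, U) = 9 - Y*U = 9 - U*Y)
x = 133
m(A) = (-3 + A)*(133 + A) (m(A) = (A + (9 - 1*(-1)*(-12)))*(A + 133) = (A + (9 - 12))*(133 + A) = (A - 3)*(133 + A) = (-3 + A)*(133 + A))
((-45514 + m(216))*(8939 - 33450))/9382 = ((-45514 + (-399 + 216² + 130*216))*(8939 - 33450))/9382 = ((-45514 + (-399 + 46656 + 28080))*(-24511))*(1/9382) = ((-45514 + 74337)*(-24511))*(1/9382) = (28823*(-24511))*(1/9382) = -706480553*1/9382 = -706480553/9382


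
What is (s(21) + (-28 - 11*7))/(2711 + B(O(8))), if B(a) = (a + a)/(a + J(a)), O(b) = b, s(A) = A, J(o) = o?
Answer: -7/226 ≈ -0.030973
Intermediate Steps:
B(a) = 1 (B(a) = (a + a)/(a + a) = (2*a)/((2*a)) = (2*a)*(1/(2*a)) = 1)
(s(21) + (-28 - 11*7))/(2711 + B(O(8))) = (21 + (-28 - 11*7))/(2711 + 1) = (21 + (-28 - 77))/2712 = (21 - 105)*(1/2712) = -84*1/2712 = -7/226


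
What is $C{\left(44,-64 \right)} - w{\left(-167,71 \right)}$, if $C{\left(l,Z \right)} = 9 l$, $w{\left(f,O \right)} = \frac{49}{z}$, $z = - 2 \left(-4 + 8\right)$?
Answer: $\frac{3217}{8} \approx 402.13$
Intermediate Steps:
$z = -8$ ($z = \left(-2\right) 4 = -8$)
$w{\left(f,O \right)} = - \frac{49}{8}$ ($w{\left(f,O \right)} = \frac{49}{-8} = 49 \left(- \frac{1}{8}\right) = - \frac{49}{8}$)
$C{\left(44,-64 \right)} - w{\left(-167,71 \right)} = 9 \cdot 44 - - \frac{49}{8} = 396 + \frac{49}{8} = \frac{3217}{8}$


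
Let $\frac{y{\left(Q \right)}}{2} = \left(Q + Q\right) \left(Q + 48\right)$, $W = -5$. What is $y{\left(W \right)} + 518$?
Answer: $-342$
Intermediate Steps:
$y{\left(Q \right)} = 4 Q \left(48 + Q\right)$ ($y{\left(Q \right)} = 2 \left(Q + Q\right) \left(Q + 48\right) = 2 \cdot 2 Q \left(48 + Q\right) = 4 Q \left(48 + Q\right)$)
$y{\left(W \right)} + 518 = 4 \left(-5\right) \left(48 - 5\right) + 518 = 4 \left(-5\right) 43 + 518 = -860 + 518 = -342$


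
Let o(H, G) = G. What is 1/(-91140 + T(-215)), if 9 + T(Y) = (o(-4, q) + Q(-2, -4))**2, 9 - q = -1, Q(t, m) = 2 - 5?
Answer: -1/91100 ≈ -1.0977e-5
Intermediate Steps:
Q(t, m) = -3
q = 10 (q = 9 - 1*(-1) = 9 + 1 = 10)
T(Y) = 40 (T(Y) = -9 + (10 - 3)**2 = -9 + 7**2 = -9 + 49 = 40)
1/(-91140 + T(-215)) = 1/(-91140 + 40) = 1/(-91100) = -1/91100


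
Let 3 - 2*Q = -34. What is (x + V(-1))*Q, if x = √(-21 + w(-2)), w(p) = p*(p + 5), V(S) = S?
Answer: -37/2 + 111*I*√3/2 ≈ -18.5 + 96.129*I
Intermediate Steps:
Q = 37/2 (Q = 3/2 - ½*(-34) = 3/2 + 17 = 37/2 ≈ 18.500)
w(p) = p*(5 + p)
x = 3*I*√3 (x = √(-21 - 2*(5 - 2)) = √(-21 - 2*3) = √(-21 - 6) = √(-27) = 3*I*√3 ≈ 5.1962*I)
(x + V(-1))*Q = (3*I*√3 - 1)*(37/2) = (-1 + 3*I*√3)*(37/2) = -37/2 + 111*I*√3/2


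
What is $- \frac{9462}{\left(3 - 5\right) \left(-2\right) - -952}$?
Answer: $- \frac{4731}{478} \approx -9.8975$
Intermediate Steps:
$- \frac{9462}{\left(3 - 5\right) \left(-2\right) - -952} = - \frac{9462}{\left(3 - 5\right) \left(-2\right) + 952} = - \frac{9462}{\left(-2\right) \left(-2\right) + 952} = - \frac{9462}{4 + 952} = - \frac{9462}{956} = \left(-9462\right) \frac{1}{956} = - \frac{4731}{478}$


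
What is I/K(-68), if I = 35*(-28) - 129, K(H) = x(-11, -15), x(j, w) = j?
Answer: 1109/11 ≈ 100.82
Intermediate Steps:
K(H) = -11
I = -1109 (I = -980 - 129 = -1109)
I/K(-68) = -1109/(-11) = -1109*(-1/11) = 1109/11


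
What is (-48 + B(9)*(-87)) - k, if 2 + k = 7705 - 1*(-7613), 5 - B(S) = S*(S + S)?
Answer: -1705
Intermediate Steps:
B(S) = 5 - 2*S**2 (B(S) = 5 - S*(S + S) = 5 - S*2*S = 5 - 2*S**2)
k = 15316 (k = -2 + (7705 - 1*(-7613)) = -2 + (7705 + 7613) = -2 + 15318 = 15316)
(-48 + B(9)*(-87)) - k = (-48 + (5 - 2*9**2)*(-87)) - 1*15316 = (-48 + (5 - 2*81)*(-87)) - 15316 = (-48 + (5 - 162)*(-87)) - 15316 = (-48 - 157*(-87)) - 15316 = (-48 + 13659) - 15316 = 13611 - 15316 = -1705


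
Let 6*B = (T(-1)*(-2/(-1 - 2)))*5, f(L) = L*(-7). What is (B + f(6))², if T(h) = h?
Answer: 146689/81 ≈ 1811.0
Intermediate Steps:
f(L) = -7*L
B = -5/9 (B = (-(-2)/(-1 - 2)*5)/6 = (-(-2)/(-3)*5)/6 = (-(-2)*(-1)/3*5)/6 = (-1*⅔*5)/6 = (-⅔*5)/6 = (⅙)*(-10/3) = -5/9 ≈ -0.55556)
(B + f(6))² = (-5/9 - 7*6)² = (-5/9 - 42)² = (-383/9)² = 146689/81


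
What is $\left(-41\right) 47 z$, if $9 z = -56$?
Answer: $\frac{107912}{9} \approx 11990.0$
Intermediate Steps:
$z = - \frac{56}{9}$ ($z = \frac{1}{9} \left(-56\right) = - \frac{56}{9} \approx -6.2222$)
$\left(-41\right) 47 z = \left(-41\right) 47 \left(- \frac{56}{9}\right) = \left(-1927\right) \left(- \frac{56}{9}\right) = \frac{107912}{9}$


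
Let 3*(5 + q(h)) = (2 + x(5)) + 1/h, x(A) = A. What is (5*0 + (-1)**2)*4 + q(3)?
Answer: 13/9 ≈ 1.4444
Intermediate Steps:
q(h) = -8/3 + 1/(3*h) (q(h) = -5 + ((2 + 5) + 1/h)/3 = -5 + (7 + 1/h)/3 = -5 + (7/3 + 1/(3*h)) = -8/3 + 1/(3*h))
(5*0 + (-1)**2)*4 + q(3) = (5*0 + (-1)**2)*4 + (1/3)*(1 - 8*3)/3 = (0 + 1)*4 + (1/3)*(1/3)*(1 - 24) = 1*4 + (1/3)*(1/3)*(-23) = 4 - 23/9 = 13/9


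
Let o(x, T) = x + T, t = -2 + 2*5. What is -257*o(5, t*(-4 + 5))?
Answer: -3341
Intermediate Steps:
t = 8 (t = -2 + 10 = 8)
o(x, T) = T + x
-257*o(5, t*(-4 + 5)) = -257*(8*(-4 + 5) + 5) = -257*(8*1 + 5) = -257*(8 + 5) = -257*13 = -3341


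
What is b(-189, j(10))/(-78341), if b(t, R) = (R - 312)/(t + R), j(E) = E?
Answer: -302/14023039 ≈ -2.1536e-5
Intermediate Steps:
b(t, R) = (-312 + R)/(R + t)
b(-189, j(10))/(-78341) = ((-312 + 10)/(10 - 189))/(-78341) = (-302/(-179))*(-1/78341) = -1/179*(-302)*(-1/78341) = (302/179)*(-1/78341) = -302/14023039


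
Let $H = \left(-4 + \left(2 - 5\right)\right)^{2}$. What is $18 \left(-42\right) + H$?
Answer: $-707$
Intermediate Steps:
$H = 49$ ($H = \left(-4 - 3\right)^{2} = \left(-7\right)^{2} = 49$)
$18 \left(-42\right) + H = 18 \left(-42\right) + 49 = -756 + 49 = -707$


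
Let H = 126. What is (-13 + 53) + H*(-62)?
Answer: -7772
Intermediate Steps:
(-13 + 53) + H*(-62) = (-13 + 53) + 126*(-62) = 40 - 7812 = -7772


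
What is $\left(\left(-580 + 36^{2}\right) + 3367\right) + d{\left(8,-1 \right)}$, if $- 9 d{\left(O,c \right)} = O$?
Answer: $\frac{36739}{9} \approx 4082.1$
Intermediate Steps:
$d{\left(O,c \right)} = - \frac{O}{9}$
$\left(\left(-580 + 36^{2}\right) + 3367\right) + d{\left(8,-1 \right)} = \left(\left(-580 + 36^{2}\right) + 3367\right) - \frac{8}{9} = \left(\left(-580 + 1296\right) + 3367\right) - \frac{8}{9} = \left(716 + 3367\right) - \frac{8}{9} = 4083 - \frac{8}{9} = \frac{36739}{9}$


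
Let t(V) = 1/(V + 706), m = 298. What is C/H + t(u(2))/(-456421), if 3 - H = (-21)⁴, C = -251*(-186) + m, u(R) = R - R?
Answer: -7569903042431/31333636663014 ≈ -0.24159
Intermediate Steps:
u(R) = 0
C = 46984 (C = -251*(-186) + 298 = 46686 + 298 = 46984)
t(V) = 1/(706 + V)
H = -194478 (H = 3 - 1*(-21)⁴ = 3 - 1*194481 = 3 - 194481 = -194478)
C/H + t(u(2))/(-456421) = 46984/(-194478) + 1/((706 + 0)*(-456421)) = 46984*(-1/194478) - 1/456421/706 = -23492/97239 + (1/706)*(-1/456421) = -23492/97239 - 1/322233226 = -7569903042431/31333636663014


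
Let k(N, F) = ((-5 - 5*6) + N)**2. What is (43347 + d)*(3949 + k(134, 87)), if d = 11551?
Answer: 754847500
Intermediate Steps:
k(N, F) = (-35 + N)**2 (k(N, F) = ((-5 - 30) + N)**2 = (-35 + N)**2)
(43347 + d)*(3949 + k(134, 87)) = (43347 + 11551)*(3949 + (-35 + 134)**2) = 54898*(3949 + 99**2) = 54898*(3949 + 9801) = 54898*13750 = 754847500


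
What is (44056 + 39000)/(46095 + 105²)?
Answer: 5191/3570 ≈ 1.4541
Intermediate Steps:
(44056 + 39000)/(46095 + 105²) = 83056/(46095 + 11025) = 83056/57120 = 83056*(1/57120) = 5191/3570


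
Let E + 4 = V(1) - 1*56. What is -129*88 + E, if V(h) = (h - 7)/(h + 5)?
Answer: -11413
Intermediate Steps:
V(h) = (-7 + h)/(5 + h)
E = -61 (E = -4 + ((-7 + 1)/(5 + 1) - 1*56) = -4 + (-6/6 - 56) = -4 + ((⅙)*(-6) - 56) = -4 + (-1 - 56) = -4 - 57 = -61)
-129*88 + E = -129*88 - 61 = -11352 - 61 = -11413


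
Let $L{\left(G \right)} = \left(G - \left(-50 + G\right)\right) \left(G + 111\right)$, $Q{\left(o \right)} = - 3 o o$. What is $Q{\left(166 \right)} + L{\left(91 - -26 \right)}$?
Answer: $-71268$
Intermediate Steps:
$Q{\left(o \right)} = - 3 o^{2}$
$L{\left(G \right)} = 5550 + 50 G$ ($L{\left(G \right)} = 50 \left(111 + G\right) = 5550 + 50 G$)
$Q{\left(166 \right)} + L{\left(91 - -26 \right)} = - 3 \cdot 166^{2} + \left(5550 + 50 \left(91 - -26\right)\right) = \left(-3\right) 27556 + \left(5550 + 50 \left(91 + 26\right)\right) = -82668 + \left(5550 + 50 \cdot 117\right) = -82668 + \left(5550 + 5850\right) = -82668 + 11400 = -71268$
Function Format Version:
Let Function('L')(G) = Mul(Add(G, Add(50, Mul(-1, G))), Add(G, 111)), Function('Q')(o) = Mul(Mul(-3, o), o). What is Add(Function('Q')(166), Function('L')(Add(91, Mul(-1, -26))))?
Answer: -71268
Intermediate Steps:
Function('Q')(o) = Mul(-3, Pow(o, 2))
Function('L')(G) = Add(5550, Mul(50, G)) (Function('L')(G) = Mul(50, Add(111, G)) = Add(5550, Mul(50, G)))
Add(Function('Q')(166), Function('L')(Add(91, Mul(-1, -26)))) = Add(Mul(-3, Pow(166, 2)), Add(5550, Mul(50, Add(91, Mul(-1, -26))))) = Add(Mul(-3, 27556), Add(5550, Mul(50, Add(91, 26)))) = Add(-82668, Add(5550, Mul(50, 117))) = Add(-82668, Add(5550, 5850)) = Add(-82668, 11400) = -71268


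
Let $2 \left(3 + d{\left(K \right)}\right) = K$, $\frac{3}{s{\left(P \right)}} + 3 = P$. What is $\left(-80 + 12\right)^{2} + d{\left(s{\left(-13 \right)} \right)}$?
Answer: $\frac{147869}{32} \approx 4620.9$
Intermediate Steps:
$s{\left(P \right)} = \frac{3}{-3 + P}$
$d{\left(K \right)} = -3 + \frac{K}{2}$
$\left(-80 + 12\right)^{2} + d{\left(s{\left(-13 \right)} \right)} = \left(-80 + 12\right)^{2} - \left(3 - \frac{3 \frac{1}{-3 - 13}}{2}\right) = \left(-68\right)^{2} - \left(3 - \frac{3 \frac{1}{-16}}{2}\right) = 4624 - \left(3 - \frac{3 \left(- \frac{1}{16}\right)}{2}\right) = 4624 + \left(-3 + \frac{1}{2} \left(- \frac{3}{16}\right)\right) = 4624 - \frac{99}{32} = \frac{147869}{32}$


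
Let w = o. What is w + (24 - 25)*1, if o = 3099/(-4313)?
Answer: -7412/4313 ≈ -1.7185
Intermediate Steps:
o = -3099/4313 (o = 3099*(-1/4313) = -3099/4313 ≈ -0.71852)
w = -3099/4313 ≈ -0.71852
w + (24 - 25)*1 = -3099/4313 + (24 - 25)*1 = -3099/4313 - 1*1 = -3099/4313 - 1 = -7412/4313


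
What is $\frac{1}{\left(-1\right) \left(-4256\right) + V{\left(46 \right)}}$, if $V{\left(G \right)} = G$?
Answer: $\frac{1}{4302} \approx 0.00023245$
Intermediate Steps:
$\frac{1}{\left(-1\right) \left(-4256\right) + V{\left(46 \right)}} = \frac{1}{\left(-1\right) \left(-4256\right) + 46} = \frac{1}{4256 + 46} = \frac{1}{4302}$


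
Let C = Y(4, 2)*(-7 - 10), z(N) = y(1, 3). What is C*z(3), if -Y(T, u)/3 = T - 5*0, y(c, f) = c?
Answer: 204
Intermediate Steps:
z(N) = 1
Y(T, u) = -3*T (Y(T, u) = -3*(T - 5*0) = -3*(T + 0) = -3*T)
C = 204 (C = (-3*4)*(-7 - 10) = -12*(-17) = 204)
C*z(3) = 204*1 = 204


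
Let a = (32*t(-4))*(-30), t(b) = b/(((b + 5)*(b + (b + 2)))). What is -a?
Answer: 640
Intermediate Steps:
t(b) = b/((2 + 2*b)*(5 + b)) (t(b) = b/(((5 + b)*(b + (2 + b)))) = b/(((5 + b)*(2 + 2*b))) = b/(((2 + 2*b)*(5 + b))) = b*(1/((2 + 2*b)*(5 + b))) = b/((2 + 2*b)*(5 + b)))
a = -640 (a = (32*((½)*(-4)/(5 + (-4)² + 6*(-4))))*(-30) = (32*((½)*(-4)/(5 + 16 - 24)))*(-30) = (32*((½)*(-4)/(-3)))*(-30) = (32*((½)*(-4)*(-⅓)))*(-30) = (32*(⅔))*(-30) = (64/3)*(-30) = -640)
-a = -1*(-640) = 640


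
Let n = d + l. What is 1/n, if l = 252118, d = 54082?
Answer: 1/306200 ≈ 3.2658e-6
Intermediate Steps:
n = 306200 (n = 54082 + 252118 = 306200)
1/n = 1/306200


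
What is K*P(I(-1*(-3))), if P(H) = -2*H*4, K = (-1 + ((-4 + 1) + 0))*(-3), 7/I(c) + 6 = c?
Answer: 224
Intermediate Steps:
I(c) = 7/(-6 + c)
K = 12 (K = (-1 + (-3 + 0))*(-3) = (-1 - 3)*(-3) = -4*(-3) = 12)
P(H) = -8*H
K*P(I(-1*(-3))) = 12*(-56/(-6 - 1*(-3))) = 12*(-56/(-6 + 3)) = 12*(-56/(-3)) = 12*(-56*(-1)/3) = 12*(-8*(-7/3)) = 12*(56/3) = 224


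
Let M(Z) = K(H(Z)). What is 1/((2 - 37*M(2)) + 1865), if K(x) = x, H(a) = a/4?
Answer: 2/3697 ≈ 0.00054098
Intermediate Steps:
H(a) = a/4 (H(a) = a*(1/4) = a/4)
M(Z) = Z/4
1/((2 - 37*M(2)) + 1865) = 1/((2 - 37*2/4) + 1865) = 1/((2 - 37*1/2) + 1865) = 1/((2 - 37/2) + 1865) = 1/(-33/2 + 1865) = 1/(3697/2) = 2/3697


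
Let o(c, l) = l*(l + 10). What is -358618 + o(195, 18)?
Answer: -358114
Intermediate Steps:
o(c, l) = l*(10 + l)
-358618 + o(195, 18) = -358618 + 18*(10 + 18) = -358618 + 18*28 = -358618 + 504 = -358114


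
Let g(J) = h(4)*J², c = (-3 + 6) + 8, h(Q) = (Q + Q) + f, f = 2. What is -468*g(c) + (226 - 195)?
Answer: -566249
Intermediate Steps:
h(Q) = 2 + 2*Q (h(Q) = (Q + Q) + 2 = 2*Q + 2 = 2 + 2*Q)
c = 11 (c = 3 + 8 = 11)
g(J) = 10*J² (g(J) = (2 + 2*4)*J² = (2 + 8)*J² = 10*J²)
-468*g(c) + (226 - 195) = -4680*11² + (226 - 195) = -4680*121 + 31 = -468*1210 + 31 = -566280 + 31 = -566249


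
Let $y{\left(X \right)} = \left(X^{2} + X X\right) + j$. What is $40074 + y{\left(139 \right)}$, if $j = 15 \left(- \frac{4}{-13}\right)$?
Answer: $\frac{1023368}{13} \approx 78721.0$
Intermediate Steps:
$j = \frac{60}{13}$ ($j = 15 \left(\left(-4\right) \left(- \frac{1}{13}\right)\right) = 15 \cdot \frac{4}{13} = \frac{60}{13} \approx 4.6154$)
$y{\left(X \right)} = \frac{60}{13} + 2 X^{2}$ ($y{\left(X \right)} = \left(X^{2} + X X\right) + \frac{60}{13} = \left(X^{2} + X^{2}\right) + \frac{60}{13} = 2 X^{2} + \frac{60}{13} = \frac{60}{13} + 2 X^{2}$)
$40074 + y{\left(139 \right)} = 40074 + \left(\frac{60}{13} + 2 \cdot 139^{2}\right) = 40074 + \left(\frac{60}{13} + 2 \cdot 19321\right) = 40074 + \left(\frac{60}{13} + 38642\right) = 40074 + \frac{502406}{13} = \frac{1023368}{13}$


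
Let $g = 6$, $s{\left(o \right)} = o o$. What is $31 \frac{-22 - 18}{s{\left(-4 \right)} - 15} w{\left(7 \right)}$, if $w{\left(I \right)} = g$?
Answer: $-7440$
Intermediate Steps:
$s{\left(o \right)} = o^{2}$
$w{\left(I \right)} = 6$
$31 \frac{-22 - 18}{s{\left(-4 \right)} - 15} w{\left(7 \right)} = 31 \frac{-22 - 18}{\left(-4\right)^{2} - 15} \cdot 6 = 31 \left(- \frac{40}{16 - 15}\right) 6 = 31 \left(- \frac{40}{1}\right) 6 = 31 \left(\left(-40\right) 1\right) 6 = 31 \left(-40\right) 6 = \left(-1240\right) 6 = -7440$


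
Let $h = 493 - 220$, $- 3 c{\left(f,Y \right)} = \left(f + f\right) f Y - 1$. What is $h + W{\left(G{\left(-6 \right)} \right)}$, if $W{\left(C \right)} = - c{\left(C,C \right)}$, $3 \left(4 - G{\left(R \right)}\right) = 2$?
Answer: $\frac{24086}{81} \approx 297.36$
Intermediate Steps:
$G{\left(R \right)} = \frac{10}{3}$ ($G{\left(R \right)} = 4 - \frac{2}{3} = \frac{10}{3}$)
$c{\left(f,Y \right)} = \frac{1}{3} - \frac{2 Y f^{2}}{3}$ ($c{\left(f,Y \right)} = - \frac{\left(f + f\right) f Y - 1}{3} = - \frac{2 f f Y - 1}{3} = - \frac{2 f^{2} Y - 1}{3} = - \frac{2 Y f^{2} - 1}{3} = - \frac{-1 + 2 Y f^{2}}{3} = \frac{1}{3} - \frac{2 Y f^{2}}{3}$)
$h = 273$ ($h = 493 - 220 = 273$)
$W{\left(C \right)} = - \frac{1}{3} + \frac{2 C^{3}}{3}$ ($W{\left(C \right)} = - (\frac{1}{3} - \frac{2 C C^{2}}{3}) = - (\frac{1}{3} - \frac{2 C^{3}}{3}) = - \frac{1}{3} + \frac{2 C^{3}}{3}$)
$h + W{\left(G{\left(-6 \right)} \right)} = 273 - \left(\frac{1}{3} - \frac{2 \left(\frac{10}{3}\right)^{3}}{3}\right) = 273 + \left(- \frac{1}{3} + \frac{2}{3} \cdot \frac{1000}{27}\right) = 273 + \left(- \frac{1}{3} + \frac{2000}{81}\right) = 273 + \frac{1973}{81} = \frac{24086}{81}$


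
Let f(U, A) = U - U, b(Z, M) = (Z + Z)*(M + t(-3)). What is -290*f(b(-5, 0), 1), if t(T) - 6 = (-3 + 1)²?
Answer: 0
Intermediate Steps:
t(T) = 10 (t(T) = 6 + (-3 + 1)² = 6 + (-2)² = 6 + 4 = 10)
b(Z, M) = 2*Z*(10 + M) (b(Z, M) = (Z + Z)*(M + 10) = (2*Z)*(10 + M) = 2*Z*(10 + M))
f(U, A) = 0
-290*f(b(-5, 0), 1) = -290*0 = 0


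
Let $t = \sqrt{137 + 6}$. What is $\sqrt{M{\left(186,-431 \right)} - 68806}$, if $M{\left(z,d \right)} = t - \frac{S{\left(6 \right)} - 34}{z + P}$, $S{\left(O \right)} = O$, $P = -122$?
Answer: $\frac{\sqrt{-1100889 + 16 \sqrt{143}}}{4} \approx 262.29 i$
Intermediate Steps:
$t = \sqrt{143} \approx 11.958$
$M{\left(z,d \right)} = \sqrt{143} + \frac{28}{-122 + z}$ ($M{\left(z,d \right)} = \sqrt{143} - \frac{6 - 34}{z - 122} = \sqrt{143} - - \frac{28}{-122 + z} = \sqrt{143} + \frac{28}{-122 + z}$)
$\sqrt{M{\left(186,-431 \right)} - 68806} = \sqrt{\frac{28 - 122 \sqrt{143} + 186 \sqrt{143}}{-122 + 186} - 68806} = \sqrt{\frac{28 + 64 \sqrt{143}}{64} - 68806} = \sqrt{\left(\frac{7}{16} + \sqrt{143}\right) - 68806} = \sqrt{- \frac{1100889}{16} + \sqrt{143}}$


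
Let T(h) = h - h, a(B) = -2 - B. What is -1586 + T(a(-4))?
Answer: -1586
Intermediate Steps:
T(h) = 0
-1586 + T(a(-4)) = -1586 + 0 = -1586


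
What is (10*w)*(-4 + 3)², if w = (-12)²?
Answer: 1440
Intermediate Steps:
w = 144
(10*w)*(-4 + 3)² = (10*144)*(-4 + 3)² = 1440*(-1)² = 1440*1 = 1440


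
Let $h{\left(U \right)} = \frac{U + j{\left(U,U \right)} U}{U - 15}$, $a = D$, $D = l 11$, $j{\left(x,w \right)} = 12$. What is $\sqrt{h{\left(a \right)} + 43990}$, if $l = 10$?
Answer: $\frac{16 \sqrt{62054}}{19} \approx 209.77$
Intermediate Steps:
$D = 110$ ($D = 10 \cdot 11 = 110$)
$a = 110$
$h{\left(U \right)} = \frac{13 U}{-15 + U}$ ($h{\left(U \right)} = \frac{U + 12 U}{U - 15} = \frac{13 U}{-15 + U}$)
$\sqrt{h{\left(a \right)} + 43990} = \sqrt{13 \cdot 110 \frac{1}{-15 + 110} + 43990} = \sqrt{13 \cdot 110 \cdot \frac{1}{95} + 43990} = \sqrt{\frac{286}{19} + 43990} = \sqrt{\frac{836096}{19}} = \frac{16 \sqrt{62054}}{19}$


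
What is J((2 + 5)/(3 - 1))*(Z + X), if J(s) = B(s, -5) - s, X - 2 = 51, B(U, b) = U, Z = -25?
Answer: 0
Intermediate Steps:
X = 53 (X = 2 + 51 = 53)
J(s) = 0 (J(s) = s - s = 0)
J((2 + 5)/(3 - 1))*(Z + X) = 0*(-25 + 53) = 0*28 = 0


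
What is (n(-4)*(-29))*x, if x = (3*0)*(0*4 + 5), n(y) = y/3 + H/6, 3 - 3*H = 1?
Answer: 0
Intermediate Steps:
H = 2/3 (H = 1 - 1/3*1 = 1 - 1/3 = 2/3 ≈ 0.66667)
n(y) = 1/9 + y/3 (n(y) = y/3 + (2/3)/6 = y*(1/3) + (2/3)*(1/6) = y/3 + 1/9 = 1/9 + y/3)
x = 0 (x = 0*(0 + 5) = 0*5 = 0)
(n(-4)*(-29))*x = ((1/9 + (1/3)*(-4))*(-29))*0 = ((1/9 - 4/3)*(-29))*0 = -11/9*(-29)*0 = (319/9)*0 = 0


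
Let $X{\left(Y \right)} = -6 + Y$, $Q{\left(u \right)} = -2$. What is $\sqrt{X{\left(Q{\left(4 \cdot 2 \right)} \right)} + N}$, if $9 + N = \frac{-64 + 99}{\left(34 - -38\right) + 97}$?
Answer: $\frac{i \sqrt{2838}}{13} \approx 4.0979 i$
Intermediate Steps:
$N = - \frac{1486}{169}$ ($N = -9 + \frac{-64 + 99}{\left(34 - -38\right) + 97} = -9 + \frac{35}{\left(34 + 38\right) + 97} = -9 + \frac{35}{72 + 97} = -9 + \frac{35}{169} = - \frac{1486}{169} \approx -8.7929$)
$\sqrt{X{\left(Q{\left(4 \cdot 2 \right)} \right)} + N} = \sqrt{\left(-6 - 2\right) - \frac{1486}{169}} = \sqrt{-8 - \frac{1486}{169}} = \sqrt{- \frac{2838}{169}} = \frac{i \sqrt{2838}}{13}$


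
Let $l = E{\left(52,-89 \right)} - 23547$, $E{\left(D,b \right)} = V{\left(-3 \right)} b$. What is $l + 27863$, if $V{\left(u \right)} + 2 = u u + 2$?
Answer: $3515$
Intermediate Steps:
$V{\left(u \right)} = u^{2}$ ($V{\left(u \right)} = -2 + \left(u u + 2\right) = -2 + \left(u^{2} + 2\right) = -2 + \left(2 + u^{2}\right) = u^{2}$)
$E{\left(D,b \right)} = 9 b$ ($E{\left(D,b \right)} = \left(-3\right)^{2} b = 9 b$)
$l = -24348$ ($l = 9 \left(-89\right) - 23547 = -801 - 23547 = -24348$)
$l + 27863 = -24348 + 27863 = 3515$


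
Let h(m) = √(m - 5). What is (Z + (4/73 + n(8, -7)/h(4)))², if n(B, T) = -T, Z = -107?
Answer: 60688128/5329 + 109298*I/73 ≈ 11388.0 + 1497.2*I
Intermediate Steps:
h(m) = √(-5 + m)
(Z + (4/73 + n(8, -7)/h(4)))² = (-107 + (4/73 + (-1*(-7))/(√(-5 + 4))))² = (-107 + (4*(1/73) + 7/(√(-1))))² = (-107 + (4/73 + 7/I))² = (-107 + (4/73 + 7*(-I)))² = (-107 + (4/73 - 7*I))² = (-7807/73 - 7*I)²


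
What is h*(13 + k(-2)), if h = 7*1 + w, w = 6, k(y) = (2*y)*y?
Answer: 273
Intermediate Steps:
k(y) = 2*y²
h = 13 (h = 7*1 + 6 = 7 + 6 = 13)
h*(13 + k(-2)) = 13*(13 + 2*(-2)²) = 13*(13 + 2*4) = 13*(13 + 8) = 13*21 = 273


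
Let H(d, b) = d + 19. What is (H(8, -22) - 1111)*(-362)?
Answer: 392408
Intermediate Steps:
H(d, b) = 19 + d
(H(8, -22) - 1111)*(-362) = ((19 + 8) - 1111)*(-362) = (27 - 1111)*(-362) = -1084*(-362) = 392408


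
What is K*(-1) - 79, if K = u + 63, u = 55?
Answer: -197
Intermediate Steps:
K = 118 (K = 55 + 63 = 118)
K*(-1) - 79 = 118*(-1) - 79 = -118 - 79 = -197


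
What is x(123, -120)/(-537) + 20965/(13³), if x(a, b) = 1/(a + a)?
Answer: 2769516233/290228094 ≈ 9.5426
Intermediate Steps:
x(a, b) = 1/(2*a)
x(123, -120)/(-537) + 20965/(13³) = ((½)/123)/(-537) + 20965/(13³) = ((½)*(1/123))*(-1/537) + 20965/2197 = (1/246)*(-1/537) + 20965*(1/2197) = -1/132102 + 20965/2197 = 2769516233/290228094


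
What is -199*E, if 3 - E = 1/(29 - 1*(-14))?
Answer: -25472/43 ≈ -592.37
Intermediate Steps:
E = 128/43 (E = 3 - 1/(29 - 1*(-14)) = 3 - 1/(29 + 14) = 3 - 1/43 = 128/43 ≈ 2.9767)
-199*E = -199*128/43 = -25472/43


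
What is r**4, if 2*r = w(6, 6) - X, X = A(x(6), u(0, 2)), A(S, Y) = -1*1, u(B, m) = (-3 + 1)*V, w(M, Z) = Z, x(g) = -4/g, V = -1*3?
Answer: 2401/16 ≈ 150.06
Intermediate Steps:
V = -3
u(B, m) = 6 (u(B, m) = (-3 + 1)*(-3) = -2*(-3) = 6)
A(S, Y) = -1
X = -1
r = 7/2 (r = (6 - 1*(-1))/2 = (6 + 1)/2 = (1/2)*7 = 7/2 ≈ 3.5000)
r**4 = (7/2)**4 = 2401/16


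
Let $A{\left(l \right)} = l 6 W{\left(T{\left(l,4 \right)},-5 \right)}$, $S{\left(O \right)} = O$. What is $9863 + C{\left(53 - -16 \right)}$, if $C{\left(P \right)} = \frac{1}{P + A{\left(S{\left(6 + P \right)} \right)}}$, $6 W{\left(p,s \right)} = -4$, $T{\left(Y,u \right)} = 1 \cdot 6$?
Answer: $\frac{2278352}{231} \approx 9863.0$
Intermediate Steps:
$T{\left(Y,u \right)} = 6$
$W{\left(p,s \right)} = - \frac{2}{3}$ ($W{\left(p,s \right)} = \frac{1}{6} \left(-4\right) = - \frac{2}{3}$)
$A{\left(l \right)} = - 4 l$ ($A{\left(l \right)} = l 6 \left(- \frac{2}{3}\right) = 6 l \left(- \frac{2}{3}\right) = - 4 l$)
$C{\left(P \right)} = \frac{1}{-24 - 3 P}$ ($C{\left(P \right)} = \frac{1}{P - 4 \left(6 + P\right)} = \frac{1}{P - \left(24 + 4 P\right)} = \frac{1}{-24 - 3 P}$)
$9863 + C{\left(53 - -16 \right)} = 9863 + \frac{1}{3 \left(-8 - \left(53 - -16\right)\right)} = 9863 + \frac{1}{3 \left(-8 - \left(53 + 16\right)\right)} = 9863 + \frac{1}{3 \left(-8 - 69\right)} = 9863 + \frac{1}{3 \left(-77\right)} = 9863 + \frac{1}{3} \left(- \frac{1}{77}\right) = 9863 - \frac{1}{231} = \frac{2278352}{231}$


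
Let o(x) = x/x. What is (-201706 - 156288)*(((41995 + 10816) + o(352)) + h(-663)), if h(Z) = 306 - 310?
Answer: -18904947152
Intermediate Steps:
h(Z) = -4
o(x) = 1
(-201706 - 156288)*(((41995 + 10816) + o(352)) + h(-663)) = (-201706 - 156288)*(((41995 + 10816) + 1) - 4) = -357994*((52811 + 1) - 4) = -357994*(52812 - 4) = -357994*52808 = -18904947152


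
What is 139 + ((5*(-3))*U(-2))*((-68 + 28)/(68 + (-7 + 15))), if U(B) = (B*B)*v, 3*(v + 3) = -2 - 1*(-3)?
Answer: 1041/19 ≈ 54.789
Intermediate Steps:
v = -8/3 (v = -3 + (-2 - 1*(-3))/3 = -3 + (-2 + 3)/3 = -3 + (⅓)*1 = -3 + ⅓ = -8/3 ≈ -2.6667)
U(B) = -8*B²/3 (U(B) = (B*B)*(-8/3) = B²*(-8/3) = -8*B²/3)
139 + ((5*(-3))*U(-2))*((-68 + 28)/(68 + (-7 + 15))) = 139 + ((5*(-3))*(-8/3*(-2)²))*((-68 + 28)/(68 + (-7 + 15))) = 139 + (-(-40)*4)*(-40/(68 + 8)) = 139 + (-15*(-32/3))*(-40/76) = 139 + 160*(-40*1/76) = 139 + 160*(-10/19) = 139 - 1600/19 = 1041/19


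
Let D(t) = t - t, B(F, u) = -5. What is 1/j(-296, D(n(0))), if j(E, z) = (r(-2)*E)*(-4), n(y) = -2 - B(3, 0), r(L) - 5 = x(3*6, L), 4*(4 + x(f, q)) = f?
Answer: 1/6512 ≈ 0.00015356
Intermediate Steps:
x(f, q) = -4 + f/4
r(L) = 11/2 (r(L) = 5 + (-4 + (3*6)/4) = 5 + (-4 + (¼)*18) = 5 + (-4 + 9/2) = 5 + ½ = 11/2)
n(y) = 3 (n(y) = -2 - 1*(-5) = -2 + 5 = 3)
D(t) = 0
j(E, z) = -22*E (j(E, z) = (11*E/2)*(-4) = -22*E)
1/j(-296, D(n(0))) = 1/(-22*(-296)) = 1/6512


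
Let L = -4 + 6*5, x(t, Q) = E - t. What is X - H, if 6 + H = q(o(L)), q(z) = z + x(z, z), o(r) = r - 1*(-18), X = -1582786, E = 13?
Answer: -1582793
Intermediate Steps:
x(t, Q) = 13 - t
L = 26 (L = -4 + 30 = 26)
o(r) = 18 + r (o(r) = r + 18 = 18 + r)
q(z) = 13 (q(z) = z + (13 - z) = 13)
H = 7 (H = -6 + 13 = 7)
X - H = -1582786 - 1*7 = -1582786 - 7 = -1582793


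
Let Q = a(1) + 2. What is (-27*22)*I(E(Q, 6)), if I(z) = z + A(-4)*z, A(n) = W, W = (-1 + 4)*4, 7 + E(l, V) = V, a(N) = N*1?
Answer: 7722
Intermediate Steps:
a(N) = N
Q = 3 (Q = 1 + 2 = 3)
E(l, V) = -7 + V
W = 12 (W = 3*4 = 12)
A(n) = 12
I(z) = 13*z (I(z) = z + 12*z = 13*z)
(-27*22)*I(E(Q, 6)) = (-27*22)*(13*(-7 + 6)) = -7722*(-1) = -594*(-13) = 7722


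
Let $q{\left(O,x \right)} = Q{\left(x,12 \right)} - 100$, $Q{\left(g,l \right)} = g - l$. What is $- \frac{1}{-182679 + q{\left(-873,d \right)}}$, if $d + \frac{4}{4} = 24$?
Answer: $\frac{1}{182768} \approx 5.4714 \cdot 10^{-6}$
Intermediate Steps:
$d = 23$ ($d = -1 + 24 = 23$)
$q{\left(O,x \right)} = -112 + x$ ($q{\left(O,x \right)} = \left(x - 12\right) - 100 = \left(-12 + x\right) - 100 = -112 + x$)
$- \frac{1}{-182679 + q{\left(-873,d \right)}} = - \frac{1}{-182679 + \left(-112 + 23\right)} = - \frac{1}{-182679 - 89} = - \frac{1}{-182768} = \left(-1\right) \left(- \frac{1}{182768}\right) = \frac{1}{182768}$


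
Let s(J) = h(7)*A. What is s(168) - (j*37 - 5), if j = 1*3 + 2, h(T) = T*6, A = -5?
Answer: -390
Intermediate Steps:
h(T) = 6*T
j = 5 (j = 3 + 2 = 5)
s(J) = -210 (s(J) = (6*7)*(-5) = 42*(-5) = -210)
s(168) - (j*37 - 5) = -210 - (5*37 - 5) = -210 - (185 - 5) = -210 - 1*180 = -210 - 180 = -390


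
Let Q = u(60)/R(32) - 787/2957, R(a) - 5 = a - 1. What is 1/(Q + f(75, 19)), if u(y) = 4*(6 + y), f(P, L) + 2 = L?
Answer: 8871/213500 ≈ 0.041550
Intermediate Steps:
f(P, L) = -2 + L
R(a) = 4 + a (R(a) = 5 + (a - 1) = 5 + (-1 + a) = 4 + a)
u(y) = 24 + 4*y
Q = 62693/8871 (Q = (24 + 4*60)/(4 + 32) - 787/2957 = (24 + 240)/36 - 787*1/2957 = 264*(1/36) - 787/2957 = 22/3 - 787/2957 = 62693/8871 ≈ 7.0672)
1/(Q + f(75, 19)) = 1/(62693/8871 + (-2 + 19)) = 1/(62693/8871 + 17) = 1/(213500/8871) = 8871/213500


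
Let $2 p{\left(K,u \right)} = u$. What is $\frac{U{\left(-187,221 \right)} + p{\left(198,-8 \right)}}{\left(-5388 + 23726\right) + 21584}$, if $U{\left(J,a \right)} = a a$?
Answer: $\frac{48837}{39922} \approx 1.2233$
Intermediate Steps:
$p{\left(K,u \right)} = \frac{u}{2}$
$U{\left(J,a \right)} = a^{2}$
$\frac{U{\left(-187,221 \right)} + p{\left(198,-8 \right)}}{\left(-5388 + 23726\right) + 21584} = \frac{221^{2} + \frac{1}{2} \left(-8\right)}{\left(-5388 + 23726\right) + 21584} = \frac{48841 - 4}{18338 + 21584} = \frac{48837}{39922}$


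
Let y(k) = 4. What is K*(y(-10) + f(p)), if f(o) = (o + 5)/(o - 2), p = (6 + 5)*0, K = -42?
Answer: -63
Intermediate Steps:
p = 0 (p = 11*0 = 0)
f(o) = (5 + o)/(-2 + o)
K*(y(-10) + f(p)) = -42*(4 + (5 + 0)/(-2 + 0)) = -42*(4 + 5/(-2)) = -42*(4 - ½*5) = -42*(4 - 5/2) = -42*3/2 = -63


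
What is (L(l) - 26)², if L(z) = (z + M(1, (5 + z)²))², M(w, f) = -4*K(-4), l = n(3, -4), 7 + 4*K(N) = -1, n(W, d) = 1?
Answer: 3025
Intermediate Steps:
K(N) = -2 (K(N) = -7/4 + (¼)*(-1) = -7/4 - ¼ = -2)
l = 1
M(w, f) = 8 (M(w, f) = -4*(-2) = 8)
L(z) = (8 + z)² (L(z) = (z + 8)² = (8 + z)²)
(L(l) - 26)² = ((8 + 1)² - 26)² = (9² - 26)² = (81 - 26)² = 55² = 3025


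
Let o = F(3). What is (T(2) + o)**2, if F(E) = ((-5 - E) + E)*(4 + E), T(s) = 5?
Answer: 900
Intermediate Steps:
F(E) = -20 - 5*E (F(E) = -5*(4 + E) = -20 - 5*E)
o = -35 (o = -20 - 5*3 = -20 - 15 = -35)
(T(2) + o)**2 = (5 - 35)**2 = (-30)**2 = 900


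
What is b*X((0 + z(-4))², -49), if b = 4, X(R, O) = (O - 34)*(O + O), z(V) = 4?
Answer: 32536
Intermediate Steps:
X(R, O) = 2*O*(-34 + O) (X(R, O) = (-34 + O)*(2*O) = 2*O*(-34 + O))
b*X((0 + z(-4))², -49) = 4*(2*(-49)*(-34 - 49)) = 4*(2*(-49)*(-83)) = 4*8134 = 32536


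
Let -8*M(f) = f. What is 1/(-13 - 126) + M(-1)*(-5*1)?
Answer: -703/1112 ≈ -0.63219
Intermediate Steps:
M(f) = -f/8
1/(-13 - 126) + M(-1)*(-5*1) = 1/(-13 - 126) + (-⅛*(-1))*(-5*1) = 1/(-139) + (⅛)*(-5) = -1/139 - 5/8 = -703/1112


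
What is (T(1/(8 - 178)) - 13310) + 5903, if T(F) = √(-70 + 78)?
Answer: -7407 + 2*√2 ≈ -7404.2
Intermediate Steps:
T(F) = 2*√2 (T(F) = √8 = 2*√2)
(T(1/(8 - 178)) - 13310) + 5903 = (2*√2 - 13310) + 5903 = (-13310 + 2*√2) + 5903 = -7407 + 2*√2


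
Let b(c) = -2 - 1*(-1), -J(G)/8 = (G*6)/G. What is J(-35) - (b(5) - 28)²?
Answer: -889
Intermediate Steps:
J(G) = -48 (J(G) = -8*G*6/G = -8*6*G/G = -8*6 = -48)
b(c) = -1 (b(c) = -2 + 1 = -1)
J(-35) - (b(5) - 28)² = -48 - (-1 - 28)² = -48 - 1*(-29)² = -48 - 1*841 = -48 - 841 = -889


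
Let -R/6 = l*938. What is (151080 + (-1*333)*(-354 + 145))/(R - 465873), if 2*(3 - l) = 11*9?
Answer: -73559/68057 ≈ -1.0808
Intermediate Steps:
l = -93/2 (l = 3 - 11*9/2 = 3 - ½*99 = 3 - 99/2 = -93/2 ≈ -46.500)
R = 261702 (R = -(-279)*938 = -6*(-43617) = 261702)
(151080 + (-1*333)*(-354 + 145))/(R - 465873) = (151080 + (-1*333)*(-354 + 145))/(261702 - 465873) = (151080 - 333*(-209))/(-204171) = (151080 + 69597)*(-1/204171) = 220677*(-1/204171) = -73559/68057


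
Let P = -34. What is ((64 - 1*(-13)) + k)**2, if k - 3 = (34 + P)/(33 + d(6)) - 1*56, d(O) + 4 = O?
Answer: 576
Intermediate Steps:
d(O) = -4 + O
k = -53 (k = 3 + ((34 - 34)/(33 + (-4 + 6)) - 1*56) = 3 + (0/(33 + 2) - 56) = 3 + (0/35 - 56) = 3 + (0*(1/35) - 56) = 3 + (0 - 56) = 3 - 56 = -53)
((64 - 1*(-13)) + k)**2 = ((64 - 1*(-13)) - 53)**2 = ((64 + 13) - 53)**2 = (77 - 53)**2 = 24**2 = 576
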